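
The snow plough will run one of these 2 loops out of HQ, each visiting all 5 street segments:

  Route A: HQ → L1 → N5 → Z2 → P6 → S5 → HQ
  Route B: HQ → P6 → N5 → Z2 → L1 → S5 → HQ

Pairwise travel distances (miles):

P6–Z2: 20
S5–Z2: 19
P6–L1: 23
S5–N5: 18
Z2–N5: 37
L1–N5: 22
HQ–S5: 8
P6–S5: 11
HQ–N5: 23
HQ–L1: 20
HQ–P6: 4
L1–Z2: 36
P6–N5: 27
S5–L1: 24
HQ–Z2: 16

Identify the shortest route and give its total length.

Route A: 20 + 22 + 37 + 20 + 11 + 8 = 118
Route B: 4 + 27 + 37 + 36 + 24 + 8 = 136

118 miles — Route A is the shortest.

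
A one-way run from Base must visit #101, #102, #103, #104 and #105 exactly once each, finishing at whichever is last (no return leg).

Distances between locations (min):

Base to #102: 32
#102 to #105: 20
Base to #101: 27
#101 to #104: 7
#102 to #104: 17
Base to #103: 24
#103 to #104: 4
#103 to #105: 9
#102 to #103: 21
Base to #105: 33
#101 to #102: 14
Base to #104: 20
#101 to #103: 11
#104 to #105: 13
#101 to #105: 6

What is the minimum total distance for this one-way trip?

There are 5! = 120 possible orderings.
Base - #101 - #102 - #103 - #104 - #105: 27+14+21+4+13 = 79
Base - #101 - #102 - #103 - #105 - #104: 27+14+21+9+13 = 84
Base - #101 - #102 - #104 - #103 - #105: 27+14+17+4+9 = 71
Base - #101 - #102 - #104 - #105 - #103: 27+14+17+13+9 = 80
Base - #101 - #102 - #105 - #103 - #104: 27+14+20+9+4 = 74
Base - #101 - #102 - #105 - #104 - #103: 27+14+20+13+4 = 78
Base - #101 - #103 - #102 - #104 - #105: 27+11+21+17+13 = 89
Base - #101 - #103 - #102 - #105 - #104: 27+11+21+20+13 = 92
Base - #101 - #103 - #104 - #102 - #105: 27+11+4+17+20 = 79
Base - #101 - #103 - #104 - #105 - #102: 27+11+4+13+20 = 75
Base - #101 - #103 - #105 - #102 - #104: 27+11+9+20+17 = 84
Base - #101 - #103 - #105 - #104 - #102: 27+11+9+13+17 = 77
Base - #101 - #104 - #102 - #103 - #105: 27+7+17+21+9 = 81
Base - #101 - #104 - #102 - #105 - #103: 27+7+17+20+9 = 80
… (106 more)
Base - #104 - #103 - #105 - #101 - #102: 20+4+9+6+14 = 53  ← best
The minimum is 53.
One shortest path: Base → #104 → #103 → #105 → #101 → #102.

53 min — the minimum one-way total.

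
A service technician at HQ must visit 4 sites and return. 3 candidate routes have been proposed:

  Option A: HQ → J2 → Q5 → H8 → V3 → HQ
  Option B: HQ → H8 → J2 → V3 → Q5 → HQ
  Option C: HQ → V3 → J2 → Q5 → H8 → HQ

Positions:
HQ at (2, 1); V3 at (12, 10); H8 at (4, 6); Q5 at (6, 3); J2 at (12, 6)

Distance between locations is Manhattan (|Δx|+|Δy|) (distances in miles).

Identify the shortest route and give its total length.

Option A: 15 + 9 + 5 + 12 + 19 = 60
Option B: 7 + 8 + 4 + 13 + 6 = 38
Option C: 19 + 4 + 9 + 5 + 7 = 44

38 miles — Option B is the shortest.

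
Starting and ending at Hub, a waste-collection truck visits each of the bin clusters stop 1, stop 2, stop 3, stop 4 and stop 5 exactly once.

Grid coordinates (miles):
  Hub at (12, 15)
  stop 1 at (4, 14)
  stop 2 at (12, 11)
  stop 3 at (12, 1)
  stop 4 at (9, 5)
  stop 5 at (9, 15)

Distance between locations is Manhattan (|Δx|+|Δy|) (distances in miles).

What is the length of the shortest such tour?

44 miles — the shortest possible round trip.

With 5 stops there are 5!/2 = 60 distinct round trips (a route and its reverse cost the same).
Hub → stop 1 → stop 2 → stop 3 → stop 4 → stop 5 → Hub: 9+11+10+7+10+3 = 50
Hub → stop 1 → stop 2 → stop 3 → stop 5 → stop 4 → Hub: 9+11+10+17+10+13 = 70
Hub → stop 1 → stop 2 → stop 4 → stop 3 → stop 5 → Hub: 9+11+9+7+17+3 = 56
Hub → stop 1 → stop 2 → stop 4 → stop 5 → stop 3 → Hub: 9+11+9+10+17+14 = 70
Hub → stop 1 → stop 2 → stop 5 → stop 3 → stop 4 → Hub: 9+11+7+17+7+13 = 64
Hub → stop 1 → stop 2 → stop 5 → stop 4 → stop 3 → Hub: 9+11+7+10+7+14 = 58
Hub → stop 1 → stop 3 → stop 2 → stop 4 → stop 5 → Hub: 9+21+10+9+10+3 = 62
Hub → stop 1 → stop 3 → stop 2 → stop 5 → stop 4 → Hub: 9+21+10+7+10+13 = 70
Hub → stop 1 → stop 3 → stop 4 → stop 2 → stop 5 → Hub: 9+21+7+9+7+3 = 56
Hub → stop 1 → stop 3 → stop 4 → stop 5 → stop 2 → Hub: 9+21+7+10+7+4 = 58
Hub → stop 1 → stop 3 → stop 5 → stop 2 → stop 4 → Hub: 9+21+17+7+9+13 = 76
Hub → stop 1 → stop 3 → stop 5 → stop 4 → stop 2 → Hub: 9+21+17+10+9+4 = 70
Hub → stop 1 → stop 4 → stop 2 → stop 3 → stop 5 → Hub: 9+14+9+10+17+3 = 62
Hub → stop 1 → stop 4 → stop 2 → stop 5 → stop 3 → Hub: 9+14+9+7+17+14 = 70
… (46 more)
Hub → stop 2 → stop 3 → stop 4 → stop 1 → stop 5 → Hub: 4+10+7+14+6+3 = 44  ← best
The minimum is 44.
One optimal route: Hub → stop 2 → stop 3 → stop 4 → stop 1 → stop 5 → Hub (or its reverse).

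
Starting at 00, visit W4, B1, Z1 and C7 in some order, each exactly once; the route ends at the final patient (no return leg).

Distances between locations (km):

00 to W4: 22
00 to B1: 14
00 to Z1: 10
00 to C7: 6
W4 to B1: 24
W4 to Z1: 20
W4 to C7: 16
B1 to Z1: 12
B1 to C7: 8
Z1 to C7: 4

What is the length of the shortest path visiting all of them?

Minimum one-way distance = 46 km.

There are 4! = 24 possible orderings.
00 - W4 - B1 - Z1 - C7: 22+24+12+4 = 62
00 - W4 - B1 - C7 - Z1: 22+24+8+4 = 58
00 - W4 - Z1 - B1 - C7: 22+20+12+8 = 62
00 - W4 - Z1 - C7 - B1: 22+20+4+8 = 54
00 - W4 - C7 - B1 - Z1: 22+16+8+12 = 58
00 - W4 - C7 - Z1 - B1: 22+16+4+12 = 54
00 - B1 - W4 - Z1 - C7: 14+24+20+4 = 62
00 - B1 - W4 - C7 - Z1: 14+24+16+4 = 58
00 - B1 - Z1 - W4 - C7: 14+12+20+16 = 62
00 - B1 - Z1 - C7 - W4: 14+12+4+16 = 46
00 - B1 - C7 - W4 - Z1: 14+8+16+20 = 58
00 - B1 - C7 - Z1 - W4: 14+8+4+20 = 46
00 - Z1 - W4 - B1 - C7: 10+20+24+8 = 62
00 - Z1 - W4 - C7 - B1: 10+20+16+8 = 54
… (10 more)
The minimum is 46.
One shortest path: 00 → B1 → Z1 → C7 → W4.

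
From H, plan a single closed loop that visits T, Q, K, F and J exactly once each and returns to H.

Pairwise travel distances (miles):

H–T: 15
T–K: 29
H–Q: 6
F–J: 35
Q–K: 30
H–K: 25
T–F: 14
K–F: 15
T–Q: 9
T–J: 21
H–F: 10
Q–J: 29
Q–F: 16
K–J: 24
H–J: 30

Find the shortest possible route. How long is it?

Shortest round trip = 85 miles.

There are 60 distinct closed tours to check (reversals are equivalent).
H→T→Q→K→F→J→H: 15+9+30+15+35+30 = 134
H→T→Q→K→J→F→H: 15+9+30+24+35+10 = 123
H→T→Q→F→K→J→H: 15+9+16+15+24+30 = 109
H→T→Q→F→J→K→H: 15+9+16+35+24+25 = 124
H→T→Q→J→K→F→H: 15+9+29+24+15+10 = 102
H→T→Q→J→F→K→H: 15+9+29+35+15+25 = 128
H→T→K→Q→F→J→H: 15+29+30+16+35+30 = 155
H→T→K→Q→J→F→H: 15+29+30+29+35+10 = 148
H→T→K→F→Q→J→H: 15+29+15+16+29+30 = 134
H→T→K→F→J→Q→H: 15+29+15+35+29+6 = 129
H→T→K→J→Q→F→H: 15+29+24+29+16+10 = 123
H→T→K→J→F→Q→H: 15+29+24+35+16+6 = 125
H→T→F→Q→K→J→H: 15+14+16+30+24+30 = 129
H→T→F→Q→J→K→H: 15+14+16+29+24+25 = 123
… (46 more)
H→Q→T→J→K→F→H: 6+9+21+24+15+10 = 85  ← best
The minimum is 85.
One optimal route: H → Q → T → J → K → F → H (or its reverse).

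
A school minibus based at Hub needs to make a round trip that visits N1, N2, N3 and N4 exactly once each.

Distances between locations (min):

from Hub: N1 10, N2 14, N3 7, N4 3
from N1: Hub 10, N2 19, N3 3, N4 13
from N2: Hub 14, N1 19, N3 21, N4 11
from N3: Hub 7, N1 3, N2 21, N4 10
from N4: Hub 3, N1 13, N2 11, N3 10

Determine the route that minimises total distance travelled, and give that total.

There are 12 distinct closed tours to check (reversals are equivalent).
Hub → N1 → N2 → N3 → N4 → Hub: 10+19+21+10+3 = 63
Hub → N1 → N2 → N4 → N3 → Hub: 10+19+11+10+7 = 57
Hub → N1 → N3 → N2 → N4 → Hub: 10+3+21+11+3 = 48
Hub → N1 → N3 → N4 → N2 → Hub: 10+3+10+11+14 = 48
Hub → N1 → N4 → N2 → N3 → Hub: 10+13+11+21+7 = 62
Hub → N1 → N4 → N3 → N2 → Hub: 10+13+10+21+14 = 68
Hub → N2 → N1 → N3 → N4 → Hub: 14+19+3+10+3 = 49
Hub → N2 → N1 → N4 → N3 → Hub: 14+19+13+10+7 = 63
Hub → N2 → N3 → N1 → N4 → Hub: 14+21+3+13+3 = 54
Hub → N2 → N4 → N1 → N3 → Hub: 14+11+13+3+7 = 48
Hub → N3 → N1 → N2 → N4 → Hub: 7+3+19+11+3 = 43
Hub → N3 → N2 → N1 → N4 → Hub: 7+21+19+13+3 = 63
The minimum is 43.
One optimal route: Hub → N3 → N1 → N2 → N4 → Hub (or its reverse).

Shortest round trip = 43 min.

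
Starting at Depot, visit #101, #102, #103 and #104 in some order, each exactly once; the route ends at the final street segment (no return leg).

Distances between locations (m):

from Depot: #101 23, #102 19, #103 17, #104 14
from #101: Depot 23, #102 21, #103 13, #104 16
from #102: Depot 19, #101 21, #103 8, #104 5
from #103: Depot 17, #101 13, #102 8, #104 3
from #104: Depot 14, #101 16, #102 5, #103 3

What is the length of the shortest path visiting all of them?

40 m — the minimum one-way total.

There are 4! = 24 possible orderings.
Depot→#101→#102→#103→#104: 23+21+8+3 = 55
Depot→#101→#102→#104→#103: 23+21+5+3 = 52
Depot→#101→#103→#102→#104: 23+13+8+5 = 49
Depot→#101→#103→#104→#102: 23+13+3+5 = 44
Depot→#101→#104→#102→#103: 23+16+5+8 = 52
Depot→#101→#104→#103→#102: 23+16+3+8 = 50
Depot→#102→#101→#103→#104: 19+21+13+3 = 56
Depot→#102→#101→#104→#103: 19+21+16+3 = 59
Depot→#102→#103→#101→#104: 19+8+13+16 = 56
Depot→#102→#103→#104→#101: 19+8+3+16 = 46
Depot→#102→#104→#101→#103: 19+5+16+13 = 53
Depot→#102→#104→#103→#101: 19+5+3+13 = 40
Depot→#103→#101→#102→#104: 17+13+21+5 = 56
Depot→#103→#101→#104→#102: 17+13+16+5 = 51
… (10 more)
The minimum is 40.
One shortest path: Depot → #102 → #104 → #103 → #101.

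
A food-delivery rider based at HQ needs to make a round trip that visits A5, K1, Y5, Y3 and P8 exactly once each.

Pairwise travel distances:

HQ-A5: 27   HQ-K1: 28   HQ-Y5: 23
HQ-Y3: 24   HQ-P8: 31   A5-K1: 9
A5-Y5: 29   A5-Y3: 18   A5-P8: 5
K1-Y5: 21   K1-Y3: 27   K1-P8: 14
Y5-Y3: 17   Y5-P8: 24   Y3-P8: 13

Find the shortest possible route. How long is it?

Minimum total distance: 95.

HQ→A5→K1→Y5→Y3→P8→HQ: 27+9+21+17+13+31 = 118
HQ→A5→K1→Y5→P8→Y3→HQ: 27+9+21+24+13+24 = 118
HQ→A5→K1→Y3→Y5→P8→HQ: 27+9+27+17+24+31 = 135
HQ→A5→K1→Y3→P8→Y5→HQ: 27+9+27+13+24+23 = 123
HQ→A5→K1→P8→Y5→Y3→HQ: 27+9+14+24+17+24 = 115
HQ→A5→K1→P8→Y3→Y5→HQ: 27+9+14+13+17+23 = 103
HQ→A5→Y5→K1→Y3→P8→HQ: 27+29+21+27+13+31 = 148
HQ→A5→Y5→K1→P8→Y3→HQ: 27+29+21+14+13+24 = 128
HQ→A5→Y5→Y3→K1→P8→HQ: 27+29+17+27+14+31 = 145
HQ→A5→Y5→Y3→P8→K1→HQ: 27+29+17+13+14+28 = 128
HQ→A5→Y5→P8→K1→Y3→HQ: 27+29+24+14+27+24 = 145
HQ→A5→Y5→P8→Y3→K1→HQ: 27+29+24+13+27+28 = 148
HQ→A5→Y3→K1→Y5→P8→HQ: 27+18+27+21+24+31 = 148
HQ→A5→Y3→K1→P8→Y5→HQ: 27+18+27+14+24+23 = 133
… (46 more)
HQ→K1→A5→P8→Y3→Y5→HQ: 28+9+5+13+17+23 = 95  ← best
The minimum is 95.
One optimal route: HQ → K1 → A5 → P8 → Y3 → Y5 → HQ (or its reverse).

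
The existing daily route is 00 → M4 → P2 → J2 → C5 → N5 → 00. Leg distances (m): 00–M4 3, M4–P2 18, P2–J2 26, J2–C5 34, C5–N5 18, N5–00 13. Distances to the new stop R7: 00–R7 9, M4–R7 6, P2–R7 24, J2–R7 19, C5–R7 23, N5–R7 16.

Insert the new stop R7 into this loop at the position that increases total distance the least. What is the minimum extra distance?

Minimum extra distance: 8 m, inserting R7 between J2 and C5.

Insertion cost between consecutive stops i–j is d(i,R7) + d(R7,j) − d(i,j):
  between 00 and M4: 9 + 6 − 3 = 12
  between M4 and P2: 6 + 24 − 18 = 12
  between P2 and J2: 24 + 19 − 26 = 17
  between J2 and C5: 19 + 23 − 34 = 8
  between C5 and N5: 23 + 16 − 18 = 21
  between N5 and 00: 16 + 9 − 13 = 12
Cheapest insertion is between J2 and C5, adding 8.
New total = 112 + 8 = 120.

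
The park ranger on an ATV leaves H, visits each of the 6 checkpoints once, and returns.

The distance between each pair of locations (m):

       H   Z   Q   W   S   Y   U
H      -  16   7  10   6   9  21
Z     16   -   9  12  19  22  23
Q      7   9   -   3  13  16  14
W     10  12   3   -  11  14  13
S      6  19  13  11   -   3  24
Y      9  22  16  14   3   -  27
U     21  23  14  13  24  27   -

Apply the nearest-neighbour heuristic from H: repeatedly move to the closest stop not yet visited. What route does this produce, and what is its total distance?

79 m along H → S → Y → W → Q → Z → U → H.

At H the remaining stops are S 6, Q 7, Y 9, W 10, Z 16, U 21; go to S.
At S the remaining stops are Y 3, W 11, Q 13, Z 19, U 24; go to Y.
At Y the remaining stops are W 14, Q 16, Z 22, U 27; go to W.
At W the remaining stops are Q 3, Z 12, U 13; go to Q.
At Q the remaining stops are Z 9, U 14; go to Z.
At Z the remaining stops are U 23; go to U.
Return U→H: 21.
Total = 6 + 3 + 14 + 3 + 9 + 23 + 21 = 79.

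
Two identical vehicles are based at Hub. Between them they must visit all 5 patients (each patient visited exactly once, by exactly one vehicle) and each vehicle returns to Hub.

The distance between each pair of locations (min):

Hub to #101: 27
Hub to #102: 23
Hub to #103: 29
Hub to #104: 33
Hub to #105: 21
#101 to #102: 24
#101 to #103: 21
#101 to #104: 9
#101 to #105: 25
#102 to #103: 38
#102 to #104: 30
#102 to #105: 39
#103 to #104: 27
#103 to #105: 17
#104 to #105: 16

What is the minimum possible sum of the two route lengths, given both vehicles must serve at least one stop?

There are 2^4 − 1 = 15 ways to divide the 5 stops into two non-empty groups. For each, the best each vehicle can do is its own shortest tour through its group:
  {#101} + {#102, #103, #104, #105}: 54 + 115 = 169
  {#102} + {#101, #103, #104, #105}: 46 + 96 = 142
  {#101, #102} + {#103, #104, #105}: 74 + 93 = 167
  {#103} + {#101, #102, #104, #105}: 58 + 93 = 151
  {#101, #103} + {#102, #104, #105}: 77 + 90 = 167
  {#102, #103} + {#101, #104, #105}: 90 + 73 = 163
  … (15 splits in total)
Best: vehicle 1 Hub → #102 → Hub = 46; vehicle 2 Hub → #103 → #101 → #104 → #105 → Hub = 96; combined 142.

142 min — the smallest possible combined total.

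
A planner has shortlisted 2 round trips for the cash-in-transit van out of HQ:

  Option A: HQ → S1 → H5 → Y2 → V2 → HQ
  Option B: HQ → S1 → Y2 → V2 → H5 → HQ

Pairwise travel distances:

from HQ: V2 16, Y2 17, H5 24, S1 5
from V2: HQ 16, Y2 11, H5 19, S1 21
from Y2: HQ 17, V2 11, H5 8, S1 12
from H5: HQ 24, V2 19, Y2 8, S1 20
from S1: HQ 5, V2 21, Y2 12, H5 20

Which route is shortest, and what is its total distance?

Option A: 5 + 20 + 8 + 11 + 16 = 60
Option B: 5 + 12 + 11 + 19 + 24 = 71

60 — Option A is the shortest.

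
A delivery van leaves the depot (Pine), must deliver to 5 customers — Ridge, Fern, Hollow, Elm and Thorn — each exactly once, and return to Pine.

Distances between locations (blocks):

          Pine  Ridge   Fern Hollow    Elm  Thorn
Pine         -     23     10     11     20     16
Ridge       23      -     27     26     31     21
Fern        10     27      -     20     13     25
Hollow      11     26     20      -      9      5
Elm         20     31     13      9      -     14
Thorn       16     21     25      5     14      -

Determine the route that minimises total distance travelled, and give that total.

81 blocks — the shortest possible round trip.

There are 60 distinct closed tours to check (reversals are equivalent).
Pine→Ridge→Fern→Hollow→Elm→Thorn→Pine: 23+27+20+9+14+16 = 109
Pine→Ridge→Fern→Hollow→Thorn→Elm→Pine: 23+27+20+5+14+20 = 109
Pine→Ridge→Fern→Elm→Hollow→Thorn→Pine: 23+27+13+9+5+16 = 93
Pine→Ridge→Fern→Elm→Thorn→Hollow→Pine: 23+27+13+14+5+11 = 93
Pine→Ridge→Fern→Thorn→Hollow→Elm→Pine: 23+27+25+5+9+20 = 109
Pine→Ridge→Fern→Thorn→Elm→Hollow→Pine: 23+27+25+14+9+11 = 109
Pine→Ridge→Hollow→Fern→Elm→Thorn→Pine: 23+26+20+13+14+16 = 112
Pine→Ridge→Hollow→Fern→Thorn→Elm→Pine: 23+26+20+25+14+20 = 128
Pine→Ridge→Hollow→Elm→Fern→Thorn→Pine: 23+26+9+13+25+16 = 112
Pine→Ridge→Hollow→Elm→Thorn→Fern→Pine: 23+26+9+14+25+10 = 107
Pine→Ridge→Hollow→Thorn→Fern→Elm→Pine: 23+26+5+25+13+20 = 112
Pine→Ridge→Hollow→Thorn→Elm→Fern→Pine: 23+26+5+14+13+10 = 91
Pine→Ridge→Elm→Fern→Hollow→Thorn→Pine: 23+31+13+20+5+16 = 108
Pine→Ridge→Elm→Fern→Thorn→Hollow→Pine: 23+31+13+25+5+11 = 108
… (46 more)
Pine→Ridge→Thorn→Hollow→Elm→Fern→Pine: 23+21+5+9+13+10 = 81  ← best
The minimum is 81.
One optimal route: Pine → Ridge → Thorn → Hollow → Elm → Fern → Pine (or its reverse).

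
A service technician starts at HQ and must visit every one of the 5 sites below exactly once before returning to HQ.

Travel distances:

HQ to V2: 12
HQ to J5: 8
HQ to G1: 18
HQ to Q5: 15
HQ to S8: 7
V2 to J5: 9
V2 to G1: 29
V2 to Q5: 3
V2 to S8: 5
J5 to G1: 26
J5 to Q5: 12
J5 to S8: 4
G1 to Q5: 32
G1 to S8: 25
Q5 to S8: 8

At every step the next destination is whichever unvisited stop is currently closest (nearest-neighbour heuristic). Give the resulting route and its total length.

73 along HQ → S8 → J5 → V2 → Q5 → G1 → HQ.

HQ → [S8:7 / J5:8 / V2:12 / Q5:15 / G1:18] → S8 (7)
S8 → [J5:4 / V2:5 / Q5:8 / G1:25] → J5 (4)
J5 → [V2:9 / Q5:12 / G1:26] → V2 (9)
V2 → [Q5:3 / G1:29] → Q5 (3)
Q5 → [G1:32] → G1 (32)
Return G1→HQ: 18.
Total = 7 + 4 + 9 + 3 + 32 + 18 = 73.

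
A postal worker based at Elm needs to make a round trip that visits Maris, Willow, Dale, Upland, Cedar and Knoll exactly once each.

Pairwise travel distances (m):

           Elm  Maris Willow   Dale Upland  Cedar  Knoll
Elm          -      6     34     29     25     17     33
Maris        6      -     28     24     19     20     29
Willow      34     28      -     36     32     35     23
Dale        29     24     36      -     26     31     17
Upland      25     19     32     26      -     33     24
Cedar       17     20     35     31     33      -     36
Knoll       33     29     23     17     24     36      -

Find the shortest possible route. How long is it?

Elm-Maris-Willow-Dale-Upland-Cedar-Knoll-Elm: 6+28+36+26+33+36+33 = 198
Elm-Maris-Willow-Dale-Upland-Knoll-Cedar-Elm: 6+28+36+26+24+36+17 = 173
Elm-Maris-Willow-Dale-Cedar-Upland-Knoll-Elm: 6+28+36+31+33+24+33 = 191
Elm-Maris-Willow-Dale-Cedar-Knoll-Upland-Elm: 6+28+36+31+36+24+25 = 186
Elm-Maris-Willow-Dale-Knoll-Upland-Cedar-Elm: 6+28+36+17+24+33+17 = 161
Elm-Maris-Willow-Dale-Knoll-Cedar-Upland-Elm: 6+28+36+17+36+33+25 = 181
Elm-Maris-Willow-Upland-Dale-Cedar-Knoll-Elm: 6+28+32+26+31+36+33 = 192
Elm-Maris-Willow-Upland-Dale-Knoll-Cedar-Elm: 6+28+32+26+17+36+17 = 162
… (352 more)
Elm-Maris-Upland-Dale-Knoll-Willow-Cedar-Elm: 6+19+26+17+23+35+17 = 143  ← best
The minimum is 143.
One optimal route: Elm → Maris → Upland → Dale → Knoll → Willow → Cedar → Elm (or its reverse).

Shortest round trip = 143 m.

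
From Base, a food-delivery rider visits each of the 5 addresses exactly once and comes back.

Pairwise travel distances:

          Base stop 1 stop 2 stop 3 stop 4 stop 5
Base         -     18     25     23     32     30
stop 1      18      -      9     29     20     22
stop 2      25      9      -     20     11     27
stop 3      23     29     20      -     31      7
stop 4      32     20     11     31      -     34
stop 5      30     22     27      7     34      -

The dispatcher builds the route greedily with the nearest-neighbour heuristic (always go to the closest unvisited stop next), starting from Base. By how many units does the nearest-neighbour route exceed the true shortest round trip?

The nearest-neighbour route is 4 longer than optimal.

From Base: stop 1=18, stop 3=23, stop 2=25, stop 5=30, stop 4=32 → choose stop 1 (18).
From stop 1: stop 2=9, stop 4=20, stop 5=22, stop 3=29 → choose stop 2 (9).
From stop 2: stop 4=11, stop 3=20, stop 5=27 → choose stop 4 (11).
From stop 4: stop 3=31, stop 5=34 → choose stop 3 (31).
From stop 3: stop 5=7 → choose stop 5 (7).
NN route Base → stop 1 → stop 2 → stop 4 → stop 3 → stop 5 → Base costs 106.
Optimal: Base → stop 1 → stop 2 → stop 4 → stop 5 → stop 3 → Base costs 102 (by enumerating all 60 distinct tours).
Excess = 106 − 102 = 4.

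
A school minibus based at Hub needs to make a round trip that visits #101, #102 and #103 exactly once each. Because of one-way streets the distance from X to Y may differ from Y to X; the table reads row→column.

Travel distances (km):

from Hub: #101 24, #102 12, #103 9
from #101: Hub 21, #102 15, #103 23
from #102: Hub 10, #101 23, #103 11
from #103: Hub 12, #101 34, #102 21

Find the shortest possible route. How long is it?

Minimum total distance: 62 km.

Hub-#101-#102-#103-Hub: 24+15+11+12 = 62
Hub-#101-#103-#102-Hub: 24+23+21+10 = 78
Hub-#102-#101-#103-Hub: 12+23+23+12 = 70
Hub-#102-#103-#101-Hub: 12+11+34+21 = 78
Hub-#103-#101-#102-Hub: 9+34+15+10 = 68
Hub-#103-#102-#101-Hub: 9+21+23+21 = 74
The minimum is 62.
One optimal route: Hub → #101 → #102 → #103 → Hub.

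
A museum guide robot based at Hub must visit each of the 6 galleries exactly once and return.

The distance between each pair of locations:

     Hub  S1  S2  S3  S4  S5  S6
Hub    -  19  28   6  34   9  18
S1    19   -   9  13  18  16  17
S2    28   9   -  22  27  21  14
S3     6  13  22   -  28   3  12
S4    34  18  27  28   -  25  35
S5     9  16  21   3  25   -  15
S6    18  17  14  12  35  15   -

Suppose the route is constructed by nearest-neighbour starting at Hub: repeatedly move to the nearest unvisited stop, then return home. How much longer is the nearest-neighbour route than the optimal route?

From Hub: S3=6, S5=9, S6=18, S1=19, S2=28, S4=34 → choose S3 (6).
From S3: S5=3, S6=12, S1=13, S2=22, S4=28 → choose S5 (3).
From S5: S6=15, S1=16, S2=21, S4=25 → choose S6 (15).
From S6: S2=14, S1=17, S4=35 → choose S2 (14).
From S2: S1=9, S4=27 → choose S1 (9).
From S1: S4=18 → choose S4 (18).
NN route Hub → S3 → S5 → S6 → S2 → S1 → S4 → Hub costs 99.
Optimal: Hub → S3 → S5 → S4 → S1 → S2 → S6 → Hub costs 93 (by enumerating all 360 distinct tours).
Excess = 99 − 93 = 6.

6 longer than the optimal tour.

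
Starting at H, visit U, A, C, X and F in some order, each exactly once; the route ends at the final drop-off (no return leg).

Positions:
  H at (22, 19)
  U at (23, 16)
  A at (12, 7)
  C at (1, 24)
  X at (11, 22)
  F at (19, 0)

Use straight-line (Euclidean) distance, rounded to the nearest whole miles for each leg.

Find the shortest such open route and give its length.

There are 5! = 120 possible orderings.
H → U → A → C → X → F: 3+14+20+10+23 = 70
H → U → A → C → F → X: 3+14+20+30+23 = 90
H → U → A → X → C → F: 3+14+15+10+30 = 72
H → U → A → X → F → C: 3+14+15+23+30 = 85
H → U → A → F → C → X: 3+14+10+30+10 = 67
H → U → A → F → X → C: 3+14+10+23+10 = 60
H → U → C → A → X → F: 3+23+20+15+23 = 84
H → U → C → A → F → X: 3+23+20+10+23 = 79
H → U → C → X → A → F: 3+23+10+15+10 = 61
H → U → C → X → F → A: 3+23+10+23+10 = 69
H → U → C → F → A → X: 3+23+30+10+15 = 81
H → U → C → F → X → A: 3+23+30+23+15 = 94
H → U → X → A → C → F: 3+13+15+20+30 = 81
H → U → X → A → F → C: 3+13+15+10+30 = 71
… (106 more)
H → U → F → A → X → C: 3+16+10+15+10 = 54  ← best
The minimum is 54.
One shortest path: H → U → F → A → X → C.

Shortest open route: 54 miles.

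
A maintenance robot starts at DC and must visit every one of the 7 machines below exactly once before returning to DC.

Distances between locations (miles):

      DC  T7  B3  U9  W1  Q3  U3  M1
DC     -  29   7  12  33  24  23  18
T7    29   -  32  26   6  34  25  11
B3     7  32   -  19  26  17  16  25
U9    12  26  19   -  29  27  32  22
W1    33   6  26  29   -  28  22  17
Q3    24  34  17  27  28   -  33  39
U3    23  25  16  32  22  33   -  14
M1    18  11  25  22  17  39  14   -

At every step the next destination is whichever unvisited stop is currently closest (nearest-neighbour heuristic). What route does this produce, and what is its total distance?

Total distance 121 miles via the nearest-neighbour route DC → B3 → U3 → M1 → T7 → W1 → Q3 → U9 → DC.

From DC: distances to unvisited — B3=7, U9=12, M1=18, U3=23, Q3=24, T7=29, W1=33. Nearest is B3 (7).
From B3: distances to unvisited — U3=16, Q3=17, U9=19, M1=25, W1=26, T7=32. Nearest is U3 (16).
From U3: distances to unvisited — M1=14, W1=22, T7=25, U9=32, Q3=33. Nearest is M1 (14).
From M1: distances to unvisited — T7=11, W1=17, U9=22, Q3=39. Nearest is T7 (11).
From T7: distances to unvisited — W1=6, U9=26, Q3=34. Nearest is W1 (6).
From W1: distances to unvisited — Q3=28, U9=29. Nearest is Q3 (28).
From Q3: distances to unvisited — U9=27. Nearest is U9 (27).
Return U9→DC: 12.
Total = 7 + 16 + 14 + 11 + 6 + 28 + 27 + 12 = 121.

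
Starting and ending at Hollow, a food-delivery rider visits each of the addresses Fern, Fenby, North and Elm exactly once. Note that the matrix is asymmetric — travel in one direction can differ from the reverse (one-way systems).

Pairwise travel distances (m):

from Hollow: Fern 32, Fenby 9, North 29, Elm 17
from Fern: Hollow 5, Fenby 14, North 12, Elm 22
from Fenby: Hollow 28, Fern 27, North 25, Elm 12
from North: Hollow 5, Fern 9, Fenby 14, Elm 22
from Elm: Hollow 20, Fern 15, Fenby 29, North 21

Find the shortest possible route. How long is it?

Hollow → Fern → Fenby → North → Elm → Hollow: 32+14+25+22+20 = 113
Hollow → Fern → Fenby → Elm → North → Hollow: 32+14+12+21+5 = 84
Hollow → Fern → North → Fenby → Elm → Hollow: 32+12+14+12+20 = 90
Hollow → Fern → North → Elm → Fenby → Hollow: 32+12+22+29+28 = 123
Hollow → Fern → Elm → Fenby → North → Hollow: 32+22+29+25+5 = 113
Hollow → Fern → Elm → North → Fenby → Hollow: 32+22+21+14+28 = 117
Hollow → Fenby → Fern → North → Elm → Hollow: 9+27+12+22+20 = 90
Hollow → Fenby → Fern → Elm → North → Hollow: 9+27+22+21+5 = 84
Hollow → Fenby → North → Fern → Elm → Hollow: 9+25+9+22+20 = 85
Hollow → Fenby → North → Elm → Fern → Hollow: 9+25+22+15+5 = 76
Hollow → Fenby → Elm → Fern → North → Hollow: 9+12+15+12+5 = 53
Hollow → Fenby → Elm → North → Fern → Hollow: 9+12+21+9+5 = 56
Hollow → North → Fern → Fenby → Elm → Hollow: 29+9+14+12+20 = 84
Hollow → North → Fern → Elm → Fenby → Hollow: 29+9+22+29+28 = 117
… (10 more)
The minimum is 53.
One optimal route: Hollow → Fenby → Elm → Fern → North → Hollow.

53 m — the shortest possible round trip.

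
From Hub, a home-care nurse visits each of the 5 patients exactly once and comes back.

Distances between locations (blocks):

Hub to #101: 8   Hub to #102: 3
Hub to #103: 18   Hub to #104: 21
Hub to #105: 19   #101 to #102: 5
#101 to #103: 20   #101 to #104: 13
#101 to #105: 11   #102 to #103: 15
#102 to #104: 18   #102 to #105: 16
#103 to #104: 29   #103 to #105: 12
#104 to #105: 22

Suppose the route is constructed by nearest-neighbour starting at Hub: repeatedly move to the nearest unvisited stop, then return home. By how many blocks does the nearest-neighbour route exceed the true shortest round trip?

From Hub: #102=3, #101=8, #103=18, #105=19, #104=21 → choose #102 (3).
From #102: #101=5, #103=15, #105=16, #104=18 → choose #101 (5).
From #101: #105=11, #104=13, #103=20 → choose #105 (11).
From #105: #103=12, #104=22 → choose #103 (12).
From #103: #104=29 → choose #104 (29).
NN route Hub → #102 → #101 → #105 → #103 → #104 → Hub costs 81.
Optimal: Hub → #101 → #104 → #105 → #103 → #102 → Hub costs 73 (by enumerating all 60 distinct tours).
Excess = 81 − 73 = 8.

The nearest-neighbour route is 8 blocks longer than optimal.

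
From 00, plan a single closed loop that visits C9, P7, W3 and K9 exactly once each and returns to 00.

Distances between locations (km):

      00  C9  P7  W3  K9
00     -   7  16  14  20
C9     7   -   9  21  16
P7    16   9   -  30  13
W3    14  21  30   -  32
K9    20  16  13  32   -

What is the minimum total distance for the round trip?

There are 12 distinct closed tours to check (reversals are equivalent).
00 → C9 → P7 → W3 → K9 → 00: 7+9+30+32+20 = 98
00 → C9 → P7 → K9 → W3 → 00: 7+9+13+32+14 = 75
00 → C9 → W3 → P7 → K9 → 00: 7+21+30+13+20 = 91
00 → C9 → W3 → K9 → P7 → 00: 7+21+32+13+16 = 89
00 → C9 → K9 → P7 → W3 → 00: 7+16+13+30+14 = 80
00 → C9 → K9 → W3 → P7 → 00: 7+16+32+30+16 = 101
00 → P7 → C9 → W3 → K9 → 00: 16+9+21+32+20 = 98
00 → P7 → C9 → K9 → W3 → 00: 16+9+16+32+14 = 87
00 → P7 → W3 → C9 → K9 → 00: 16+30+21+16+20 = 103
00 → P7 → K9 → C9 → W3 → 00: 16+13+16+21+14 = 80
00 → W3 → C9 → P7 → K9 → 00: 14+21+9+13+20 = 77
00 → W3 → P7 → C9 → K9 → 00: 14+30+9+16+20 = 89
The minimum is 75.
One optimal route: 00 → C9 → P7 → K9 → W3 → 00 (or its reverse).

Shortest round trip = 75 km.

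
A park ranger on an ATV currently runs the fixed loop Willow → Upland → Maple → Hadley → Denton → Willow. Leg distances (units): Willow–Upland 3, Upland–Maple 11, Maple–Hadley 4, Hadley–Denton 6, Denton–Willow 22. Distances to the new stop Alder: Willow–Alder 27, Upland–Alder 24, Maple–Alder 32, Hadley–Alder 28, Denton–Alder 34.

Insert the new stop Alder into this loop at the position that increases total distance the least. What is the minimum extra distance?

Insertion cost between consecutive stops i–j is d(i,Alder) + d(Alder,j) − d(i,j):
  between Willow and Upland: 27 + 24 − 3 = 48
  between Upland and Maple: 24 + 32 − 11 = 45
  between Maple and Hadley: 32 + 28 − 4 = 56
  between Hadley and Denton: 28 + 34 − 6 = 56
  between Denton and Willow: 34 + 27 − 22 = 39
Cheapest insertion is between Denton and Willow, adding 39.
New total = 46 + 39 = 85.

Minimum extra distance: 39, inserting Alder between Denton and Willow.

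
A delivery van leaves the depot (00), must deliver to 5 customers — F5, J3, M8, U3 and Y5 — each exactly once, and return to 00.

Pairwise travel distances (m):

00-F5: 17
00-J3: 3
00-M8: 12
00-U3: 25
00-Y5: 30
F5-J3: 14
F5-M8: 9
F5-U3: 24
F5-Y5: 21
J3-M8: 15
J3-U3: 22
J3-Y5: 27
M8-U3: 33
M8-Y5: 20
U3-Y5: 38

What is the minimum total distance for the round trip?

102 m — the shortest possible round trip.

00 → F5 → J3 → M8 → U3 → Y5 → 00: 17+14+15+33+38+30 = 147
00 → F5 → J3 → M8 → Y5 → U3 → 00: 17+14+15+20+38+25 = 129
00 → F5 → J3 → U3 → M8 → Y5 → 00: 17+14+22+33+20+30 = 136
00 → F5 → J3 → U3 → Y5 → M8 → 00: 17+14+22+38+20+12 = 123
00 → F5 → J3 → Y5 → M8 → U3 → 00: 17+14+27+20+33+25 = 136
00 → F5 → J3 → Y5 → U3 → M8 → 00: 17+14+27+38+33+12 = 141
00 → F5 → M8 → J3 → U3 → Y5 → 00: 17+9+15+22+38+30 = 131
00 → F5 → M8 → J3 → Y5 → U3 → 00: 17+9+15+27+38+25 = 131
00 → F5 → M8 → U3 → J3 → Y5 → 00: 17+9+33+22+27+30 = 138
00 → F5 → M8 → U3 → Y5 → J3 → 00: 17+9+33+38+27+3 = 127
00 → F5 → M8 → Y5 → J3 → U3 → 00: 17+9+20+27+22+25 = 120
00 → F5 → M8 → Y5 → U3 → J3 → 00: 17+9+20+38+22+3 = 109
00 → F5 → U3 → J3 → M8 → Y5 → 00: 17+24+22+15+20+30 = 128
00 → F5 → U3 → J3 → Y5 → M8 → 00: 17+24+22+27+20+12 = 122
… (46 more)
00 → J3 → U3 → F5 → Y5 → M8 → 00: 3+22+24+21+20+12 = 102  ← best
The minimum is 102.
One optimal route: 00 → J3 → U3 → F5 → Y5 → M8 → 00 (or its reverse).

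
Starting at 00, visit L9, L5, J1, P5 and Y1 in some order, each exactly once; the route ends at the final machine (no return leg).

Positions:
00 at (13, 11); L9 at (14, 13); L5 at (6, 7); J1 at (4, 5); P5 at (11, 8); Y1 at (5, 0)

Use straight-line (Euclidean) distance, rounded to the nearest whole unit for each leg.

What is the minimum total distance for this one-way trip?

21 — the minimum one-way total.

There are 5! = 120 possible orderings.
00 - L9 - L5 - J1 - P5 - Y1: 2+10+3+8+10 = 33
00 - L9 - L5 - J1 - Y1 - P5: 2+10+3+5+10 = 30
00 - L9 - L5 - P5 - J1 - Y1: 2+10+5+8+5 = 30
00 - L9 - L5 - P5 - Y1 - J1: 2+10+5+10+5 = 32
00 - L9 - L5 - Y1 - J1 - P5: 2+10+7+5+8 = 32
00 - L9 - L5 - Y1 - P5 - J1: 2+10+7+10+8 = 37
00 - L9 - J1 - L5 - P5 - Y1: 2+13+3+5+10 = 33
00 - L9 - J1 - L5 - Y1 - P5: 2+13+3+7+10 = 35
00 - L9 - J1 - P5 - L5 - Y1: 2+13+8+5+7 = 35
00 - L9 - J1 - P5 - Y1 - L5: 2+13+8+10+7 = 40
00 - L9 - J1 - Y1 - L5 - P5: 2+13+5+7+5 = 32
00 - L9 - J1 - Y1 - P5 - L5: 2+13+5+10+5 = 35
00 - L9 - P5 - L5 - J1 - Y1: 2+6+5+3+5 = 21
00 - L9 - P5 - L5 - Y1 - J1: 2+6+5+7+5 = 25
… (106 more)
The minimum is 21.
One shortest path: 00 → L9 → P5 → L5 → J1 → Y1.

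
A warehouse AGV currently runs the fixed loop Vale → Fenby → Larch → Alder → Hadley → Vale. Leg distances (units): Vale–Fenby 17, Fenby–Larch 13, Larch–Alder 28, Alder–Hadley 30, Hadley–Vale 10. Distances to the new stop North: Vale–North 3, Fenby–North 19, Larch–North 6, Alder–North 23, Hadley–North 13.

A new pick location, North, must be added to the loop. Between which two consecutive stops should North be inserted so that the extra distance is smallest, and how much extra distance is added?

Adding 1 by placing North on the Larch–Alder leg.

Insertion cost between consecutive stops i–j is d(i,North) + d(North,j) − d(i,j):
  between Vale and Fenby: 3 + 19 − 17 = 5
  between Fenby and Larch: 19 + 6 − 13 = 12
  between Larch and Alder: 6 + 23 − 28 = 1
  between Alder and Hadley: 23 + 13 − 30 = 6
  between Hadley and Vale: 13 + 3 − 10 = 6
Cheapest insertion is between Larch and Alder, adding 1.
New total = 98 + 1 = 99.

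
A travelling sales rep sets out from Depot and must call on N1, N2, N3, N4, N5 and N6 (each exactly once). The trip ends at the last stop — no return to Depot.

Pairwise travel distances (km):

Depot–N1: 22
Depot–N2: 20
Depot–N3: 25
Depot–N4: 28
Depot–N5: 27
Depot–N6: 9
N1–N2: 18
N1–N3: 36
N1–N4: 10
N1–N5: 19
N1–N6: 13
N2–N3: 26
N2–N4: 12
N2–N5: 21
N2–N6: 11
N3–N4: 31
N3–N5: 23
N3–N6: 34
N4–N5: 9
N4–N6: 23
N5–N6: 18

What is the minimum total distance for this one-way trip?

Shortest open route: 80 km.

There are 6! = 720 possible orderings.
Depot → N1 → N2 → N3 → N4 → N5 → N6: 22+18+26+31+9+18 = 124
Depot → N1 → N2 → N3 → N4 → N6 → N5: 22+18+26+31+23+18 = 138
Depot → N1 → N2 → N3 → N5 → N4 → N6: 22+18+26+23+9+23 = 121
Depot → N1 → N2 → N3 → N5 → N6 → N4: 22+18+26+23+18+23 = 130
Depot → N1 → N2 → N3 → N6 → N4 → N5: 22+18+26+34+23+9 = 132
Depot → N1 → N2 → N3 → N6 → N5 → N4: 22+18+26+34+18+9 = 127
Depot → N1 → N2 → N4 → N3 → N5 → N6: 22+18+12+31+23+18 = 124
Depot → N1 → N2 → N4 → N3 → N6 → N5: 22+18+12+31+34+18 = 135
… (712 more)
Depot → N6 → N2 → N1 → N4 → N5 → N3: 9+11+18+10+9+23 = 80  ← best
The minimum is 80.
One shortest path: Depot → N6 → N2 → N1 → N4 → N5 → N3.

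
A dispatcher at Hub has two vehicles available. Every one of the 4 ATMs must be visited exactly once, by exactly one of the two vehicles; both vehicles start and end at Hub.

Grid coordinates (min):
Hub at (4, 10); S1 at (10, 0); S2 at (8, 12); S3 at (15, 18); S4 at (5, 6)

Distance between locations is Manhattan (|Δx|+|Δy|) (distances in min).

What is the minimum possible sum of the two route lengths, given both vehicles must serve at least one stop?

Check every non-empty split of the stops between the two vehicles; for each half take its own optimal tour:
  {S1} + {S2, S3, S4}: 32 + 46 = 78
  {S2} + {S1, S3, S4}: 12 + 58 = 70
  {S1, S2} + {S3, S4}: 36 + 46 = 82
  {S3} + {S1, S2, S4}: 38 + 36 = 74
  {S1, S3} + {S2, S4}: 58 + 20 = 78
  {S2, S3} + {S1, S4}: 38 + 32 = 70
  … (7 splits in total)
  {S1, S2, S3} + {S4}: 58 + 10 = 68  ← best
Best: vehicle 1 Hub → S1 → S3 → S2 → Hub = 58; vehicle 2 Hub → S4 → Hub = 10; combined 68.

Minimum combined distance: 68 min.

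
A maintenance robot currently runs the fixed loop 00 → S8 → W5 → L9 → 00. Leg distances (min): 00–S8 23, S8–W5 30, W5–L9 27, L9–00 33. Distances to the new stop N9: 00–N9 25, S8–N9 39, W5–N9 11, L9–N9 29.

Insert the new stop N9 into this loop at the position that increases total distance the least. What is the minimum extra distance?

+13 min — insert N9 between W5 and L9.

Insertion cost between consecutive stops i–j is d(i,N9) + d(N9,j) − d(i,j):
  between 00 and S8: 25 + 39 − 23 = 41
  between S8 and W5: 39 + 11 − 30 = 20
  between W5 and L9: 11 + 29 − 27 = 13
  between L9 and 00: 29 + 25 − 33 = 21
Cheapest insertion is between W5 and L9, adding 13.
New total = 113 + 13 = 126.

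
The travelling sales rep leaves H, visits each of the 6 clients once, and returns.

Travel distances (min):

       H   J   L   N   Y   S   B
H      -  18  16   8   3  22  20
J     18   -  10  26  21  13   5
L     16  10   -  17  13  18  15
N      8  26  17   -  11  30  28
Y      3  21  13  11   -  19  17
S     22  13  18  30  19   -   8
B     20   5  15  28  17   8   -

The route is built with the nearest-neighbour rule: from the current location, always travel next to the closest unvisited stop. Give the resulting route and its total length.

H → [Y:3 / N:8 / L:16 / J:18 / B:20 / S:22] → Y (3)
Y → [N:11 / L:13 / B:17 / S:19 / J:21] → N (11)
N → [L:17 / J:26 / B:28 / S:30] → L (17)
L → [J:10 / B:15 / S:18] → J (10)
J → [B:5 / S:13] → B (5)
B → [S:8] → S (8)
Return S→H: 22.
Total = 3 + 11 + 17 + 10 + 5 + 8 + 22 = 76.

Total distance 76 min via the nearest-neighbour route H → Y → N → L → J → B → S → H.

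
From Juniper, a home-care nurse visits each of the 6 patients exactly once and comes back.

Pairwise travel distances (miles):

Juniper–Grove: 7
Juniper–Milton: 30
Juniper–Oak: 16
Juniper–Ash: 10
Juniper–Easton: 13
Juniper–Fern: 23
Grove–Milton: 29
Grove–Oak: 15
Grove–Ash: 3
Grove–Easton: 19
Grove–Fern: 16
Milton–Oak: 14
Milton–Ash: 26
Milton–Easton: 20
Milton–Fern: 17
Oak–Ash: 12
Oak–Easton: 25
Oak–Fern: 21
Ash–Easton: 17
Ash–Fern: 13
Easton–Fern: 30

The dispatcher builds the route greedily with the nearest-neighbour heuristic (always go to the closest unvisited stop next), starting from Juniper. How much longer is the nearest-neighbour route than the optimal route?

From Juniper: Grove=7, Ash=10, Easton=13, Oak=16, Fern=23, Milton=30 → choose Grove (7).
From Grove: Ash=3, Oak=15, Fern=16, Easton=19, Milton=29 → choose Ash (3).
From Ash: Oak=12, Fern=13, Easton=17, Milton=26 → choose Oak (12).
From Oak: Milton=14, Fern=21, Easton=25 → choose Milton (14).
From Milton: Fern=17, Easton=20 → choose Fern (17).
From Fern: Easton=30 → choose Easton (30).
NN route Juniper → Grove → Ash → Oak → Milton → Fern → Easton → Juniper costs 96.
Optimal: Juniper → Grove → Ash → Fern → Oak → Milton → Easton → Juniper costs 91 (by enumerating all 360 distinct tours).
Excess = 96 − 91 = 5.

The nearest-neighbour route is 5 miles longer than optimal.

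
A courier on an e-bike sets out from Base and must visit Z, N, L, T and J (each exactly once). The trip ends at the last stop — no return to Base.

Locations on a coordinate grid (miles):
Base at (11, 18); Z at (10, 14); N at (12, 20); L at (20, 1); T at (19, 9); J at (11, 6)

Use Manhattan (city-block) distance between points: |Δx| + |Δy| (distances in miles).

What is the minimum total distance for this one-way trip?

There are 5! = 120 possible orderings.
Base→Z→N→L→T→J: 5+8+27+9+11 = 60
Base→Z→N→L→J→T: 5+8+27+14+11 = 65
Base→Z→N→T→L→J: 5+8+18+9+14 = 54
Base→Z→N→T→J→L: 5+8+18+11+14 = 56
Base→Z→N→J→L→T: 5+8+15+14+9 = 51
Base→Z→N→J→T→L: 5+8+15+11+9 = 48
Base→Z→L→N→T→J: 5+23+27+18+11 = 84
Base→Z→L→N→J→T: 5+23+27+15+11 = 81
Base→Z→L→T→N→J: 5+23+9+18+15 = 70
Base→Z→L→T→J→N: 5+23+9+11+15 = 63
Base→Z→L→J→N→T: 5+23+14+15+18 = 75
Base→Z→L→J→T→N: 5+23+14+11+18 = 71
Base→Z→T→N→L→J: 5+14+18+27+14 = 78
Base→Z→T→N→J→L: 5+14+18+15+14 = 66
… (106 more)
Base→N→Z→J→T→L: 3+8+9+11+9 = 40  ← best
The minimum is 40.
One shortest path: Base → N → Z → J → T → L.

Shortest open route: 40 miles.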